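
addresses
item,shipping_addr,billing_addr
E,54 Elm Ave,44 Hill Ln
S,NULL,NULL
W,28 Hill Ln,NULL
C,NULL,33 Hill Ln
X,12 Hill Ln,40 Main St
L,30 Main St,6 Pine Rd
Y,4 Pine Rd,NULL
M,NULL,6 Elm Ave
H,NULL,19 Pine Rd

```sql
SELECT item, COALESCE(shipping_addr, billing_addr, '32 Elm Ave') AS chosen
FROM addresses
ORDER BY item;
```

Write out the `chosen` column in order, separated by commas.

33 Hill Ln, 54 Elm Ave, 19 Pine Rd, 30 Main St, 6 Elm Ave, 32 Elm Ave, 28 Hill Ln, 12 Hill Ln, 4 Pine Rd

item=C: shipping_addr=NULL, billing_addr=33 Hill Ln → 33 Hill Ln
item=E: shipping_addr=54 Elm Ave → 54 Elm Ave
item=H: shipping_addr=NULL, billing_addr=19 Pine Rd → 19 Pine Rd
item=L: shipping_addr=30 Main St → 30 Main St
item=M: shipping_addr=NULL, billing_addr=6 Elm Ave → 6 Elm Ave
item=S: shipping_addr=NULL, billing_addr=NULL, → literal 32 Elm Ave → 32 Elm Ave
item=W: shipping_addr=28 Hill Ln → 28 Hill Ln
item=X: shipping_addr=12 Hill Ln → 12 Hill Ln
item=Y: shipping_addr=4 Pine Rd → 4 Pine Rd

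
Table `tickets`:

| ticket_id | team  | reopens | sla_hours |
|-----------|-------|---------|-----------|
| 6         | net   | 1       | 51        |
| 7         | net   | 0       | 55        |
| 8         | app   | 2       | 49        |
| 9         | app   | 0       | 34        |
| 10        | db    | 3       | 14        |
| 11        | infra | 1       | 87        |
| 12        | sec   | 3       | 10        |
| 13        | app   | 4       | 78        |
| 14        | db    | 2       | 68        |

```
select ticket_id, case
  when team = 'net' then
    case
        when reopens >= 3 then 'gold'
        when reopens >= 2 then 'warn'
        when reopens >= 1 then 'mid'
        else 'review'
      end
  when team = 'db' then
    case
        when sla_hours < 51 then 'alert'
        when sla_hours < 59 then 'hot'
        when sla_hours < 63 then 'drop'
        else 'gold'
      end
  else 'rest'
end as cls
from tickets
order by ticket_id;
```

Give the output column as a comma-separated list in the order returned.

ticket_id=6: team='net' → inner[reopens >= 1] → mid
ticket_id=7: team='net' → inner[ELSE] → review
ticket_id=8: team='app' → outer ELSE → rest
ticket_id=9: team='app' → outer ELSE → rest
ticket_id=10: team='db' → inner[sla_hours < 51] → alert
ticket_id=11: team='infra' → outer ELSE → rest
ticket_id=12: team='sec' → outer ELSE → rest
ticket_id=13: team='app' → outer ELSE → rest
ticket_id=14: team='db' → inner[ELSE] → gold

mid, review, rest, rest, alert, rest, rest, rest, gold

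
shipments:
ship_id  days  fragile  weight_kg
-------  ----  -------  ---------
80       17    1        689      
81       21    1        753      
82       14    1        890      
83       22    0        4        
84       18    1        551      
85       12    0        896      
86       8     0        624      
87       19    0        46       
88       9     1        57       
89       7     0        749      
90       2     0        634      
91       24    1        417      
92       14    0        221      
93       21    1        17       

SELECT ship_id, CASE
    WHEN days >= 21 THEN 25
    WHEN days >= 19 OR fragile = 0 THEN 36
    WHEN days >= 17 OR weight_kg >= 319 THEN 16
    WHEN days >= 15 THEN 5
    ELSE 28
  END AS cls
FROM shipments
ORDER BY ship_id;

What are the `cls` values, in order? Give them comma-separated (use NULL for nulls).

ship_id=80: days >= 17 OR weight_kg >= 319 → 16
ship_id=81: days >= 21 → 25
ship_id=82: days >= 17 OR weight_kg >= 319 → 16
ship_id=83: days >= 21 → 25
ship_id=84: days >= 17 OR weight_kg >= 319 → 16
ship_id=85: days >= 19 OR fragile = 0 → 36
ship_id=86: days >= 19 OR fragile = 0 → 36
ship_id=87: days >= 19 OR fragile = 0 → 36
ship_id=88: ELSE → 28
ship_id=89: days >= 19 OR fragile = 0 → 36
ship_id=90: days >= 19 OR fragile = 0 → 36
ship_id=91: days >= 21 → 25
ship_id=92: days >= 19 OR fragile = 0 → 36
ship_id=93: days >= 21 → 25

16, 25, 16, 25, 16, 36, 36, 36, 28, 36, 36, 25, 36, 25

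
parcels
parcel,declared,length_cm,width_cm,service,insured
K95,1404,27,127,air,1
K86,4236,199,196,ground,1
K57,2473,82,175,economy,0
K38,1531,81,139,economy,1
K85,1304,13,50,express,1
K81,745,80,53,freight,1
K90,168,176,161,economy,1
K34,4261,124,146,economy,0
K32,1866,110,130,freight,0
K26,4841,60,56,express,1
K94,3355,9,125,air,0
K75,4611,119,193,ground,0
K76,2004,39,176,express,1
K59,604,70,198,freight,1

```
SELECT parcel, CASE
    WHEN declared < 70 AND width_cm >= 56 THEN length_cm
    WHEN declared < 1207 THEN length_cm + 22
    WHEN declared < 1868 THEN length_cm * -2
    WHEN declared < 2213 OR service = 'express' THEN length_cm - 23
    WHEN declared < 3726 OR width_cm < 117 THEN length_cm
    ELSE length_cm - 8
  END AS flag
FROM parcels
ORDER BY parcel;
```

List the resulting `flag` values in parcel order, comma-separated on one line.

parcel=K26: declared < 2213 OR service = 'express' → 37
parcel=K32: declared < 1868 → -220
parcel=K34: ELSE → 116
parcel=K38: declared < 1868 → -162
parcel=K57: declared < 3726 OR width_cm < 117 → 82
parcel=K59: declared < 1207 → 92
parcel=K75: ELSE → 111
parcel=K76: declared < 2213 OR service = 'express' → 16
parcel=K81: declared < 1207 → 102
parcel=K85: declared < 1868 → -26
parcel=K86: ELSE → 191
parcel=K90: declared < 1207 → 198
parcel=K94: declared < 3726 OR width_cm < 117 → 9
parcel=K95: declared < 1868 → -54

37, -220, 116, -162, 82, 92, 111, 16, 102, -26, 191, 198, 9, -54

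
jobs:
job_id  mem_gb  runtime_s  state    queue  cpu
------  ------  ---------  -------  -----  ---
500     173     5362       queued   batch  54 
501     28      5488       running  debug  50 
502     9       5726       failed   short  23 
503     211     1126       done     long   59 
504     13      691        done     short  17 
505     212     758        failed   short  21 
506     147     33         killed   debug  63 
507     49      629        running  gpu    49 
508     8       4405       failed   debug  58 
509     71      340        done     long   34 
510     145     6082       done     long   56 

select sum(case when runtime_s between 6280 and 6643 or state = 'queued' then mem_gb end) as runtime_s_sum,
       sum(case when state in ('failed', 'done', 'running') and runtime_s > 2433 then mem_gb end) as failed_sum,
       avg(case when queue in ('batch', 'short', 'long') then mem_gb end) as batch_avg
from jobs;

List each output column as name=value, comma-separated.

[runtime_s_sum: runtime_s between 6280 and 6643 or state = 'queued']
job_id=500: ✓ → 173
job_id=501: ✗
job_id=502: ✗
job_id=503: ✗
job_id=504: ✗
job_id=505: ✗
job_id=506: ✗
job_id=507: ✗
job_id=508: ✗
job_id=509: ✗
job_id=510: ✗
runtime_s_sum = 173
—
[failed_sum: state in ('failed', 'done', 'running') and runtime_s > 2433]
job_id=500: ✗
job_id=501: ✓ → 28
job_id=502: ✓ → 9
job_id=503: ✗
job_id=504: ✗
job_id=505: ✗
job_id=506: ✗
job_id=507: ✗
job_id=508: ✓ → 8
job_id=509: ✗
job_id=510: ✓ → 145
failed_sum = 28 + 9 + 8 + 145 = 190
—
[batch_avg: queue in ('batch', 'short', 'long')]
job_id=500: ✓ → 173
job_id=501: ✗
job_id=502: ✓ → 9
job_id=503: ✓ → 211
job_id=504: ✓ → 13
job_id=505: ✓ → 212
job_id=506: ✗
job_id=507: ✗
job_id=508: ✗
job_id=509: ✓ → 71
job_id=510: ✓ → 145
batch_avg = (173 + 9 + 211 + 13 + 212 + 71 + 145) / 7 = 119.1428571429

runtime_s_sum=173, failed_sum=190, batch_avg=119.1428571429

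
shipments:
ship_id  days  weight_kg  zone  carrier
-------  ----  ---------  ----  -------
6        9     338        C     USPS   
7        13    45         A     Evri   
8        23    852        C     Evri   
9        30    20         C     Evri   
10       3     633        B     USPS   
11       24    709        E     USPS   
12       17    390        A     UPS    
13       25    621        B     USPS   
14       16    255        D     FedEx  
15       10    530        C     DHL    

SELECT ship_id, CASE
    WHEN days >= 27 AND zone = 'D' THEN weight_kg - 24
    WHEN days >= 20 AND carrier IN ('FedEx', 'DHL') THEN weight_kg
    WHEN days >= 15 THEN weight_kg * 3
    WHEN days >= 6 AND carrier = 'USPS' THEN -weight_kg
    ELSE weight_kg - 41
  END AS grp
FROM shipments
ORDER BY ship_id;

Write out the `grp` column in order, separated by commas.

-338, 4, 2556, 60, 592, 2127, 1170, 1863, 765, 489

ship_id=6: days >= 6 AND carrier = 'USPS' → -338
ship_id=7: ELSE → 4
ship_id=8: days >= 15 → 2556
ship_id=9: days >= 15 → 60
ship_id=10: ELSE → 592
ship_id=11: days >= 15 → 2127
ship_id=12: days >= 15 → 1170
ship_id=13: days >= 15 → 1863
ship_id=14: days >= 15 → 765
ship_id=15: ELSE → 489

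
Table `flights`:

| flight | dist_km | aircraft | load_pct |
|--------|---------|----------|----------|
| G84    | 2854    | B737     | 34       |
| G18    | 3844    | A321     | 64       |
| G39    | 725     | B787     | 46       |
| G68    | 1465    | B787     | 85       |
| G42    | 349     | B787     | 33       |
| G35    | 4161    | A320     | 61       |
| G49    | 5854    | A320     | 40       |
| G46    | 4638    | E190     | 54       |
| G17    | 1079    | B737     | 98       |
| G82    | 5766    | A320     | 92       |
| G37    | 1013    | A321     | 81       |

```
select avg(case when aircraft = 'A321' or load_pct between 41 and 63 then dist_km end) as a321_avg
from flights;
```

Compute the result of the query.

flight=G84: ✗
flight=G18: ✓ → 3844
flight=G39: ✓ → 725
flight=G68: ✗
flight=G42: ✗
flight=G35: ✓ → 4161
flight=G49: ✗
flight=G46: ✓ → 4638
flight=G17: ✗
flight=G82: ✗
flight=G37: ✓ → 1013
a321_avg = (3844 + 725 + 4161 + 4638 + 1013) / 5 = 2876.2

2876.2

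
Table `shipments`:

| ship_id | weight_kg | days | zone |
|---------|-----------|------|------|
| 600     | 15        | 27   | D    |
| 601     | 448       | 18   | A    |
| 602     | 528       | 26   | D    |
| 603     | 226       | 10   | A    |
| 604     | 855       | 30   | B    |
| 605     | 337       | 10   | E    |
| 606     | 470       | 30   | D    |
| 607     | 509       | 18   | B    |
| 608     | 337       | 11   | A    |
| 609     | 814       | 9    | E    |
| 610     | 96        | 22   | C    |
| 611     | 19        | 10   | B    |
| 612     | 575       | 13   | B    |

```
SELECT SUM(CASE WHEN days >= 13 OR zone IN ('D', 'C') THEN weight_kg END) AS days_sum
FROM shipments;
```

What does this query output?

ship_id=600: ✓ → 15
ship_id=601: ✓ → 448
ship_id=602: ✓ → 528
ship_id=603: ✗
ship_id=604: ✓ → 855
ship_id=605: ✗
ship_id=606: ✓ → 470
ship_id=607: ✓ → 509
ship_id=608: ✗
ship_id=609: ✗
ship_id=610: ✓ → 96
ship_id=611: ✗
ship_id=612: ✓ → 575
days_sum = 15 + 448 + 528 + 855 + 470 + 509 + 96 + 575 = 3496

3496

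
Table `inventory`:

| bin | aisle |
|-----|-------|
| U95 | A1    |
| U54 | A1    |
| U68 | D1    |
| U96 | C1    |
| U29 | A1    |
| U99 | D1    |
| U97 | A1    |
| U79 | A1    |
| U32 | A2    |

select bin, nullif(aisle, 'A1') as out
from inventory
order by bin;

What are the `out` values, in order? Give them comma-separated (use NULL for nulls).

NULL, A2, NULL, D1, NULL, NULL, C1, NULL, D1

bin=U29: aisle=A1 vs A1: equal → NULL
bin=U32: aisle=A2 vs A1: differ → A2
bin=U54: aisle=A1 vs A1: equal → NULL
bin=U68: aisle=D1 vs A1: differ → D1
bin=U79: aisle=A1 vs A1: equal → NULL
bin=U95: aisle=A1 vs A1: equal → NULL
bin=U96: aisle=C1 vs A1: differ → C1
bin=U97: aisle=A1 vs A1: equal → NULL
bin=U99: aisle=D1 vs A1: differ → D1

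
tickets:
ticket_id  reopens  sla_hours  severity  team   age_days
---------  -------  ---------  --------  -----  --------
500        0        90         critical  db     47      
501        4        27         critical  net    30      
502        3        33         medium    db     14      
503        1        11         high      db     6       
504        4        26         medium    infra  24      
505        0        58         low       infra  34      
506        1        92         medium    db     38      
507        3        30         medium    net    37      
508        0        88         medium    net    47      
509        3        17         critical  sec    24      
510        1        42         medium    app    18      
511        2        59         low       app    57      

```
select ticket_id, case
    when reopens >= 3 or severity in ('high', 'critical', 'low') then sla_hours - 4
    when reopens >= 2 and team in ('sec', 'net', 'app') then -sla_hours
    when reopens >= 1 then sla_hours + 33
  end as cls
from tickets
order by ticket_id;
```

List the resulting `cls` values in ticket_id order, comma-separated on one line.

ticket_id=500: reopens >= 3 or severity in ('high', 'critical', 'low') → 86
ticket_id=501: reopens >= 3 or severity in ('high', 'critical', 'low') → 23
ticket_id=502: reopens >= 3 or severity in ('high', 'critical', 'low') → 29
ticket_id=503: reopens >= 3 or severity in ('high', 'critical', 'low') → 7
ticket_id=504: reopens >= 3 or severity in ('high', 'critical', 'low') → 22
ticket_id=505: reopens >= 3 or severity in ('high', 'critical', 'low') → 54
ticket_id=506: reopens >= 1 → 125
ticket_id=507: reopens >= 3 or severity in ('high', 'critical', 'low') → 26
ticket_id=508: (no match → NULL) → NULL
ticket_id=509: reopens >= 3 or severity in ('high', 'critical', 'low') → 13
ticket_id=510: reopens >= 1 → 75
ticket_id=511: reopens >= 3 or severity in ('high', 'critical', 'low') → 55

86, 23, 29, 7, 22, 54, 125, 26, NULL, 13, 75, 55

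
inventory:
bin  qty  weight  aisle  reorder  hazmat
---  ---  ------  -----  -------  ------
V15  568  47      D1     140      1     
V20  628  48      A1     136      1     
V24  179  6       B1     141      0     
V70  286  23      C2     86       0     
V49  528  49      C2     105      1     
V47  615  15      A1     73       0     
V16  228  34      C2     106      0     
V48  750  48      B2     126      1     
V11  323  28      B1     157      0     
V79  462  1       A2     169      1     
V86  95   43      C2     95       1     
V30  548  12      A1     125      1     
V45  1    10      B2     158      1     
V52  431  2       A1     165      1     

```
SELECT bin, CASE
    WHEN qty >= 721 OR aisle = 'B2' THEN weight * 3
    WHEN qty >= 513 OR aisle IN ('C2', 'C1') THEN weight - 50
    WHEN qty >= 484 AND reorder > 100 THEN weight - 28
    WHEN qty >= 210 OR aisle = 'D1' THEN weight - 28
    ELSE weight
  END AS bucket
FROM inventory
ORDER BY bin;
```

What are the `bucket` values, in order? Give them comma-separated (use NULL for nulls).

bin=V11: qty >= 210 OR aisle = 'D1' → 0
bin=V15: qty >= 513 OR aisle IN ('C2', 'C1') → -3
bin=V16: qty >= 513 OR aisle IN ('C2', 'C1') → -16
bin=V20: qty >= 513 OR aisle IN ('C2', 'C1') → -2
bin=V24: ELSE → 6
bin=V30: qty >= 513 OR aisle IN ('C2', 'C1') → -38
bin=V45: qty >= 721 OR aisle = 'B2' → 30
bin=V47: qty >= 513 OR aisle IN ('C2', 'C1') → -35
bin=V48: qty >= 721 OR aisle = 'B2' → 144
bin=V49: qty >= 513 OR aisle IN ('C2', 'C1') → -1
bin=V52: qty >= 210 OR aisle = 'D1' → -26
bin=V70: qty >= 513 OR aisle IN ('C2', 'C1') → -27
bin=V79: qty >= 210 OR aisle = 'D1' → -27
bin=V86: qty >= 513 OR aisle IN ('C2', 'C1') → -7

0, -3, -16, -2, 6, -38, 30, -35, 144, -1, -26, -27, -27, -7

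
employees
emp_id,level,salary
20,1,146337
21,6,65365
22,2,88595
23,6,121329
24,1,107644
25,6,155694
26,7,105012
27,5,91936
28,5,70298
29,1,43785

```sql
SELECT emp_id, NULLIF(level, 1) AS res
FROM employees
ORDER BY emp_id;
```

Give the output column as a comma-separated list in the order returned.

emp_id=20: level=1 vs 1: equal → NULL
emp_id=21: level=6 vs 1: differ → 6
emp_id=22: level=2 vs 1: differ → 2
emp_id=23: level=6 vs 1: differ → 6
emp_id=24: level=1 vs 1: equal → NULL
emp_id=25: level=6 vs 1: differ → 6
emp_id=26: level=7 vs 1: differ → 7
emp_id=27: level=5 vs 1: differ → 5
emp_id=28: level=5 vs 1: differ → 5
emp_id=29: level=1 vs 1: equal → NULL

NULL, 6, 2, 6, NULL, 6, 7, 5, 5, NULL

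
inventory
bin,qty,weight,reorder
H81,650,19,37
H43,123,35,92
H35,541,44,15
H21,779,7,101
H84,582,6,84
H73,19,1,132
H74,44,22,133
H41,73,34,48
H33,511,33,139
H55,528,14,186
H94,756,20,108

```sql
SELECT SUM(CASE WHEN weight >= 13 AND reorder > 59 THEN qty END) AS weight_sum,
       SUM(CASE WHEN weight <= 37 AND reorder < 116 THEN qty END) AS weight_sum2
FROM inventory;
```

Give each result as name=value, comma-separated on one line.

[weight_sum: weight >= 13 AND reorder > 59]
bin=H81: ✗
bin=H43: ✓ → 123
bin=H35: ✗
bin=H21: ✗
bin=H84: ✗
bin=H73: ✗
bin=H74: ✓ → 44
bin=H41: ✗
bin=H33: ✓ → 511
bin=H55: ✓ → 528
bin=H94: ✓ → 756
weight_sum = 123 + 44 + 511 + 528 + 756 = 1962
—
[weight_sum2: weight <= 37 AND reorder < 116]
bin=H81: ✓ → 650
bin=H43: ✓ → 123
bin=H35: ✗
bin=H21: ✓ → 779
bin=H84: ✓ → 582
bin=H73: ✗
bin=H74: ✗
bin=H41: ✓ → 73
bin=H33: ✗
bin=H55: ✗
bin=H94: ✓ → 756
weight_sum2 = 650 + 123 + 779 + 582 + 73 + 756 = 2963

weight_sum=1962, weight_sum2=2963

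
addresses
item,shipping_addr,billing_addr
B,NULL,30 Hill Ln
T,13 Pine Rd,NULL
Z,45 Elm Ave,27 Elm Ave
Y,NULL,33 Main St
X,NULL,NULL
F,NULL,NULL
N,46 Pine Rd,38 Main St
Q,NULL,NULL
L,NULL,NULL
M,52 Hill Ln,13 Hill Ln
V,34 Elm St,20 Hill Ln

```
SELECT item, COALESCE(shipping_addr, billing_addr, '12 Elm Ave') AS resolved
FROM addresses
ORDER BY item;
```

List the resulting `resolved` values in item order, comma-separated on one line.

item=B: shipping_addr=NULL, billing_addr=30 Hill Ln → 30 Hill Ln
item=F: shipping_addr=NULL, billing_addr=NULL, → literal 12 Elm Ave → 12 Elm Ave
item=L: shipping_addr=NULL, billing_addr=NULL, → literal 12 Elm Ave → 12 Elm Ave
item=M: shipping_addr=52 Hill Ln → 52 Hill Ln
item=N: shipping_addr=46 Pine Rd → 46 Pine Rd
item=Q: shipping_addr=NULL, billing_addr=NULL, → literal 12 Elm Ave → 12 Elm Ave
item=T: shipping_addr=13 Pine Rd → 13 Pine Rd
item=V: shipping_addr=34 Elm St → 34 Elm St
item=X: shipping_addr=NULL, billing_addr=NULL, → literal 12 Elm Ave → 12 Elm Ave
item=Y: shipping_addr=NULL, billing_addr=33 Main St → 33 Main St
item=Z: shipping_addr=45 Elm Ave → 45 Elm Ave

30 Hill Ln, 12 Elm Ave, 12 Elm Ave, 52 Hill Ln, 46 Pine Rd, 12 Elm Ave, 13 Pine Rd, 34 Elm St, 12 Elm Ave, 33 Main St, 45 Elm Ave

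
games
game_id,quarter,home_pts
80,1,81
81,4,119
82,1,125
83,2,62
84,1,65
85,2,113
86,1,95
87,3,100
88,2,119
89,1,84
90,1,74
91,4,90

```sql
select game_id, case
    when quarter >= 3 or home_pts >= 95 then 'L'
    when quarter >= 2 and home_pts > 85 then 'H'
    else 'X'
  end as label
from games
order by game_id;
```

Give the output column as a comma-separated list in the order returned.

X, L, L, X, X, L, L, L, L, X, X, L

game_id=80: ELSE → X
game_id=81: quarter >= 3 or home_pts >= 95 → L
game_id=82: quarter >= 3 or home_pts >= 95 → L
game_id=83: ELSE → X
game_id=84: ELSE → X
game_id=85: quarter >= 3 or home_pts >= 95 → L
game_id=86: quarter >= 3 or home_pts >= 95 → L
game_id=87: quarter >= 3 or home_pts >= 95 → L
game_id=88: quarter >= 3 or home_pts >= 95 → L
game_id=89: ELSE → X
game_id=90: ELSE → X
game_id=91: quarter >= 3 or home_pts >= 95 → L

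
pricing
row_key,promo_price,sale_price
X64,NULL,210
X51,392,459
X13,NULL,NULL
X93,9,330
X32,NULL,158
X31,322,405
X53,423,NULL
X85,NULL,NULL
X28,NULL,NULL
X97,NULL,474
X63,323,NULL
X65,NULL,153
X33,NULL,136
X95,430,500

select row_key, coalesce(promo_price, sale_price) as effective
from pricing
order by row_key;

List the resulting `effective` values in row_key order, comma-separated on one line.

NULL, NULL, 322, 158, 136, 392, 423, 323, 210, 153, NULL, 9, 430, 474

row_key=X13: promo_price=NULL, sale_price=NULL (all NULL) → NULL
row_key=X28: promo_price=NULL, sale_price=NULL (all NULL) → NULL
row_key=X31: promo_price=322 → 322
row_key=X32: promo_price=NULL, sale_price=158 → 158
row_key=X33: promo_price=NULL, sale_price=136 → 136
row_key=X51: promo_price=392 → 392
row_key=X53: promo_price=423 → 423
row_key=X63: promo_price=323 → 323
row_key=X64: promo_price=NULL, sale_price=210 → 210
row_key=X65: promo_price=NULL, sale_price=153 → 153
row_key=X85: promo_price=NULL, sale_price=NULL (all NULL) → NULL
row_key=X93: promo_price=9 → 9
row_key=X95: promo_price=430 → 430
row_key=X97: promo_price=NULL, sale_price=474 → 474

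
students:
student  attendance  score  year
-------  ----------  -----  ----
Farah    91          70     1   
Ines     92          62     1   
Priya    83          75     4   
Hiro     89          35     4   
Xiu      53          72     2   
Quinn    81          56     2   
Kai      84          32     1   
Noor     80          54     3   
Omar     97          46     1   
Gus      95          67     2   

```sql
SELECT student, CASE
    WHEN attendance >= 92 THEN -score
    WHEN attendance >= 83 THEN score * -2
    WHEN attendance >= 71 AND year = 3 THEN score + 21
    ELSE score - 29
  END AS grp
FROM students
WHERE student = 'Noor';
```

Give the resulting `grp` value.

student = Noor: attendance=80, score=54, year=3.
attendance >= 92 → false
attendance >= 83 → false
attendance >= 71 AND year = 3 → true → 75

75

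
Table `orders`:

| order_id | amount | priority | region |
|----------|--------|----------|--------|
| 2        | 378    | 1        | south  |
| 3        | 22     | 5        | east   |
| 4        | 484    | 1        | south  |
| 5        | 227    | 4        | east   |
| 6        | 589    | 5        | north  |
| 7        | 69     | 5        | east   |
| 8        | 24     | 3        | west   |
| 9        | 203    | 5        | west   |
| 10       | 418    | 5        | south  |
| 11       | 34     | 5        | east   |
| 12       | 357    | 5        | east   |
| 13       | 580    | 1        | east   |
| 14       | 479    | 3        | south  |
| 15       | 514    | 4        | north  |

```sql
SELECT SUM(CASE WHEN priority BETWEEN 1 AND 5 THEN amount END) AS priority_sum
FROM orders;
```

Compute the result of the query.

order_id=2: ✓ → 378
order_id=3: ✓ → 22
order_id=4: ✓ → 484
order_id=5: ✓ → 227
order_id=6: ✓ → 589
order_id=7: ✓ → 69
order_id=8: ✓ → 24
order_id=9: ✓ → 203
order_id=10: ✓ → 418
order_id=11: ✓ → 34
order_id=12: ✓ → 357
order_id=13: ✓ → 580
order_id=14: ✓ → 479
order_id=15: ✓ → 514
priority_sum = 378 + 22 + 484 + 227 + 589 + 69 + 24 + 203 + 418 + 34 + 357 + 580 + 479 + 514 = 4378

4378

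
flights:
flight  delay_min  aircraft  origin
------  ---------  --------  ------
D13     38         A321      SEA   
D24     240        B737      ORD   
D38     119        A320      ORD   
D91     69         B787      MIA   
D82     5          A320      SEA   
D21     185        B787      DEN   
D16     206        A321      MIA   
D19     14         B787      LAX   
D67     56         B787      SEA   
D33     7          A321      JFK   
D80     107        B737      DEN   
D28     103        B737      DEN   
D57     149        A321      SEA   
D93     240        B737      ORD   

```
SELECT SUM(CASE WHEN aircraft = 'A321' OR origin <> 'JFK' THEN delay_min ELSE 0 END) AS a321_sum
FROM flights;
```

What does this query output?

1538

flight=D13: ✓ → 38
flight=D24: ✓ → 240
flight=D38: ✓ → 119
flight=D91: ✓ → 69
flight=D82: ✓ → 5
flight=D21: ✓ → 185
flight=D16: ✓ → 206
flight=D19: ✓ → 14
flight=D67: ✓ → 56
flight=D33: ✓ → 7
flight=D80: ✓ → 107
flight=D28: ✓ → 103
flight=D57: ✓ → 149
flight=D93: ✓ → 240
a321_sum = 38 + 240 + 119 + 69 + 5 + 185 + 206 + 14 + 56 + 7 + 107 + 103 + 149 + 240 = 1538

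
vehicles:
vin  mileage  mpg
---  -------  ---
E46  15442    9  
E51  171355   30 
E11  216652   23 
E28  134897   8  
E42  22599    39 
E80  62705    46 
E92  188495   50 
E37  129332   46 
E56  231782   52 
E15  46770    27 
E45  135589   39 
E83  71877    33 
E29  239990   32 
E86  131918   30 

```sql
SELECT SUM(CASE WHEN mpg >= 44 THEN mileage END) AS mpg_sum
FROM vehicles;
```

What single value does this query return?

612314

vin=E46: ✗
vin=E51: ✗
vin=E11: ✗
vin=E28: ✗
vin=E42: ✗
vin=E80: ✓ → 62705
vin=E92: ✓ → 188495
vin=E37: ✓ → 129332
vin=E56: ✓ → 231782
vin=E15: ✗
vin=E45: ✗
vin=E83: ✗
vin=E29: ✗
vin=E86: ✗
mpg_sum = 62705 + 188495 + 129332 + 231782 = 612314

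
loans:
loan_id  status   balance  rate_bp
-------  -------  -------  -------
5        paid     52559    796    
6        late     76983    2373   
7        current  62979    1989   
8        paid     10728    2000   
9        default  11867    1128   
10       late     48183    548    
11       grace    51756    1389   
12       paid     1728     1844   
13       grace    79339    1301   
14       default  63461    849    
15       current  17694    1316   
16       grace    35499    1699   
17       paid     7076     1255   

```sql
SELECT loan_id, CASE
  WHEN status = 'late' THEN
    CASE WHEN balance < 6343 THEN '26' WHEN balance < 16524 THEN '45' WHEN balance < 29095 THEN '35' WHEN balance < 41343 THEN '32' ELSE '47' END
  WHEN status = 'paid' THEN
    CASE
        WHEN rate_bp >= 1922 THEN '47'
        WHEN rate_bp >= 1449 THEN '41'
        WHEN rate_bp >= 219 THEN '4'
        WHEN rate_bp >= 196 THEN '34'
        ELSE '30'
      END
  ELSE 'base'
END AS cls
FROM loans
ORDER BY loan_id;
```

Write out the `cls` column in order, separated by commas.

loan_id=5: status='paid' → inner[rate_bp >= 219] → 4
loan_id=6: status='late' → inner[ELSE] → 47
loan_id=7: status='current' → outer ELSE → base
loan_id=8: status='paid' → inner[rate_bp >= 1922] → 47
loan_id=9: status='default' → outer ELSE → base
loan_id=10: status='late' → inner[ELSE] → 47
loan_id=11: status='grace' → outer ELSE → base
loan_id=12: status='paid' → inner[rate_bp >= 1449] → 41
loan_id=13: status='grace' → outer ELSE → base
loan_id=14: status='default' → outer ELSE → base
loan_id=15: status='current' → outer ELSE → base
loan_id=16: status='grace' → outer ELSE → base
loan_id=17: status='paid' → inner[rate_bp >= 219] → 4

4, 47, base, 47, base, 47, base, 41, base, base, base, base, 4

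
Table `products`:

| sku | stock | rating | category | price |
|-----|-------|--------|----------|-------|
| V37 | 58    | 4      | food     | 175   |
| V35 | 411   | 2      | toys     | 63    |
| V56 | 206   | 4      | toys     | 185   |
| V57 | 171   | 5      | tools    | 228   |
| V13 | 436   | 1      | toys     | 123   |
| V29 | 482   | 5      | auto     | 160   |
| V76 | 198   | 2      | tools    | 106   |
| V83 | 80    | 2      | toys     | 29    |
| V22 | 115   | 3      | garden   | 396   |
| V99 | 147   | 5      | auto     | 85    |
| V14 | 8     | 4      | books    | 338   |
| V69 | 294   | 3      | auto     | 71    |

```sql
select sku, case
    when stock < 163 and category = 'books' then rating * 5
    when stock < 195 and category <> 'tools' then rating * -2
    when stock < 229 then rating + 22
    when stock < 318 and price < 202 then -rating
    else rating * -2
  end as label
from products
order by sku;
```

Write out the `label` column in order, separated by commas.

sku=V13: ELSE → -2
sku=V14: stock < 163 and category = 'books' → 20
sku=V22: stock < 195 and category <> 'tools' → -6
sku=V29: ELSE → -10
sku=V35: ELSE → -4
sku=V37: stock < 195 and category <> 'tools' → -8
sku=V56: stock < 229 → 26
sku=V57: stock < 229 → 27
sku=V69: stock < 318 and price < 202 → -3
sku=V76: stock < 229 → 24
sku=V83: stock < 195 and category <> 'tools' → -4
sku=V99: stock < 195 and category <> 'tools' → -10

-2, 20, -6, -10, -4, -8, 26, 27, -3, 24, -4, -10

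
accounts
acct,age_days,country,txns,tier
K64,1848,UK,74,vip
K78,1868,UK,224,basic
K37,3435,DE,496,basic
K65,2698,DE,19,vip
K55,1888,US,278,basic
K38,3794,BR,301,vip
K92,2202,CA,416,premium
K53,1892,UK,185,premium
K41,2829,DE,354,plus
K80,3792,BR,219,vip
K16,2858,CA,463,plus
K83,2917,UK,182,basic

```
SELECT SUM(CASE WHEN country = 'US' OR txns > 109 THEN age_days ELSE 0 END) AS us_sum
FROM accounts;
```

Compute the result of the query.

27475

acct=K64: ✗
acct=K78: ✓ → 1868
acct=K37: ✓ → 3435
acct=K65: ✗
acct=K55: ✓ → 1888
acct=K38: ✓ → 3794
acct=K92: ✓ → 2202
acct=K53: ✓ → 1892
acct=K41: ✓ → 2829
acct=K80: ✓ → 3792
acct=K16: ✓ → 2858
acct=K83: ✓ → 2917
us_sum = 1868 + 3435 + 1888 + 3794 + 2202 + 1892 + 2829 + 3792 + 2858 + 2917 = 27475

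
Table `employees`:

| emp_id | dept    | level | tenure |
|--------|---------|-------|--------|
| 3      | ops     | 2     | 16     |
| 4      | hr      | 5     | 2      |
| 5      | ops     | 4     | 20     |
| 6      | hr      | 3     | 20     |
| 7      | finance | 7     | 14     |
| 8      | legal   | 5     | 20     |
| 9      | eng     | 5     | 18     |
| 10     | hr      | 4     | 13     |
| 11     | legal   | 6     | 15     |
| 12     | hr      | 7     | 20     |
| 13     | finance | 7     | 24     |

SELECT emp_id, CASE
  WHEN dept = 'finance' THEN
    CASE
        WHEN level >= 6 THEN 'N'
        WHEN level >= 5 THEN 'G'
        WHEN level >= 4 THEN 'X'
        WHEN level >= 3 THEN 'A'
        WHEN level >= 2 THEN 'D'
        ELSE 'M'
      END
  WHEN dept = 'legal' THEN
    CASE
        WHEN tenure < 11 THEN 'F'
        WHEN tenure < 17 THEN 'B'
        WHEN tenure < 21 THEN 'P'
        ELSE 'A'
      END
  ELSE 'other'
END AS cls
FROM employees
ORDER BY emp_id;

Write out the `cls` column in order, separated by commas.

other, other, other, other, N, P, other, other, B, other, N

emp_id=3: dept='ops' → outer ELSE → other
emp_id=4: dept='hr' → outer ELSE → other
emp_id=5: dept='ops' → outer ELSE → other
emp_id=6: dept='hr' → outer ELSE → other
emp_id=7: dept='finance' → inner[level >= 6] → N
emp_id=8: dept='legal' → inner[tenure < 21] → P
emp_id=9: dept='eng' → outer ELSE → other
emp_id=10: dept='hr' → outer ELSE → other
emp_id=11: dept='legal' → inner[tenure < 17] → B
emp_id=12: dept='hr' → outer ELSE → other
emp_id=13: dept='finance' → inner[level >= 6] → N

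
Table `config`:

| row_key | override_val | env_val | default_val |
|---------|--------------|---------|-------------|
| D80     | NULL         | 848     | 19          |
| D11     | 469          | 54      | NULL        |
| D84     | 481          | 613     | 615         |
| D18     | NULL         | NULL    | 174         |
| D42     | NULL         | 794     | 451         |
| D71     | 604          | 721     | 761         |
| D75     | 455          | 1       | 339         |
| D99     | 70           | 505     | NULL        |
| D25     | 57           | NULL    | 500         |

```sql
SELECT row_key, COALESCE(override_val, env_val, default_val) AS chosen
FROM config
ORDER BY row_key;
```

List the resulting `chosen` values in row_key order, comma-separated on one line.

469, 174, 57, 794, 604, 455, 848, 481, 70

row_key=D11: override_val=469 → 469
row_key=D18: override_val=NULL, env_val=NULL, default_val=174 → 174
row_key=D25: override_val=57 → 57
row_key=D42: override_val=NULL, env_val=794 → 794
row_key=D71: override_val=604 → 604
row_key=D75: override_val=455 → 455
row_key=D80: override_val=NULL, env_val=848 → 848
row_key=D84: override_val=481 → 481
row_key=D99: override_val=70 → 70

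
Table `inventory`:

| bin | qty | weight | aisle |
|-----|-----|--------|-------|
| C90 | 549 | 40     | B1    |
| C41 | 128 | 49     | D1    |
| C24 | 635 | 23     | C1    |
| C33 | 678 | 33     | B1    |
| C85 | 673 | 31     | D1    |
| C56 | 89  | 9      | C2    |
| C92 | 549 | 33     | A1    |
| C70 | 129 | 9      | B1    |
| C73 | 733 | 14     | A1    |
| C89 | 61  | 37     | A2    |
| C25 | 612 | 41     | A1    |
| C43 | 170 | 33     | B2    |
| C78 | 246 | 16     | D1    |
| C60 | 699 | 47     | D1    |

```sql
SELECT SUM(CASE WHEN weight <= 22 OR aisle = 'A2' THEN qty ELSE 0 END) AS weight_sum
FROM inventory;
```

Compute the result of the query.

bin=C90: ✗
bin=C41: ✗
bin=C24: ✗
bin=C33: ✗
bin=C85: ✗
bin=C56: ✓ → 89
bin=C92: ✗
bin=C70: ✓ → 129
bin=C73: ✓ → 733
bin=C89: ✓ → 61
bin=C25: ✗
bin=C43: ✗
bin=C78: ✓ → 246
bin=C60: ✗
weight_sum = 89 + 129 + 733 + 61 + 246 = 1258

1258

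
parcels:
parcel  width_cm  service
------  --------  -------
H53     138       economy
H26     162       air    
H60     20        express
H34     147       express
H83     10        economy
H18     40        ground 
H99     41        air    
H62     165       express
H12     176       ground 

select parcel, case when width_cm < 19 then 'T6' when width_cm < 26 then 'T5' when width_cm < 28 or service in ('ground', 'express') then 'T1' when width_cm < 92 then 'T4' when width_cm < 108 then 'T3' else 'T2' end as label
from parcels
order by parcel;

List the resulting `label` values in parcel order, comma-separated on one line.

T1, T1, T2, T1, T2, T5, T1, T6, T4

parcel=H12: width_cm < 28 or service in ('ground', 'express') → T1
parcel=H18: width_cm < 28 or service in ('ground', 'express') → T1
parcel=H26: ELSE → T2
parcel=H34: width_cm < 28 or service in ('ground', 'express') → T1
parcel=H53: ELSE → T2
parcel=H60: width_cm < 26 → T5
parcel=H62: width_cm < 28 or service in ('ground', 'express') → T1
parcel=H83: width_cm < 19 → T6
parcel=H99: width_cm < 92 → T4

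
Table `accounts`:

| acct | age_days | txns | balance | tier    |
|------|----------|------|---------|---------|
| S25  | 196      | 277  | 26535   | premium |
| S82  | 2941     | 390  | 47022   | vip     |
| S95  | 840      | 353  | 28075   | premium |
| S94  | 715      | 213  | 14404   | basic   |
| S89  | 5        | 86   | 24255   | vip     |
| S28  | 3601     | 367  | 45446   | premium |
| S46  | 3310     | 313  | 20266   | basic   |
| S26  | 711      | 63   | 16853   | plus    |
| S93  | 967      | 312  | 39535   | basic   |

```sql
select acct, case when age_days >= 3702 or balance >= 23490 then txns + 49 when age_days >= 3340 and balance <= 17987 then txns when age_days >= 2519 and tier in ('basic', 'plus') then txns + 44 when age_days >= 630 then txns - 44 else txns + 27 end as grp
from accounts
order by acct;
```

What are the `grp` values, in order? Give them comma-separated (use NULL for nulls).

acct=S25: age_days >= 3702 or balance >= 23490 → 326
acct=S26: age_days >= 630 → 19
acct=S28: age_days >= 3702 or balance >= 23490 → 416
acct=S46: age_days >= 2519 and tier in ('basic', 'plus') → 357
acct=S82: age_days >= 3702 or balance >= 23490 → 439
acct=S89: age_days >= 3702 or balance >= 23490 → 135
acct=S93: age_days >= 3702 or balance >= 23490 → 361
acct=S94: age_days >= 630 → 169
acct=S95: age_days >= 3702 or balance >= 23490 → 402

326, 19, 416, 357, 439, 135, 361, 169, 402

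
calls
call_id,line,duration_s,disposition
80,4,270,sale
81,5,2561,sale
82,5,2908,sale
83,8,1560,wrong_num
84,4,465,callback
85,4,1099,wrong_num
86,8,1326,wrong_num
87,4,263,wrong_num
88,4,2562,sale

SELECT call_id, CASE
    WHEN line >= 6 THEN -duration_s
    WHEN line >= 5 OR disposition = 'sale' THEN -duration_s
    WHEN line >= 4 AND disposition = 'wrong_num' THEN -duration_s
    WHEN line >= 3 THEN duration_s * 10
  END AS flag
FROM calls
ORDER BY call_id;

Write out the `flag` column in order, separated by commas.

-270, -2561, -2908, -1560, 4650, -1099, -1326, -263, -2562

call_id=80: line >= 5 OR disposition = 'sale' → -270
call_id=81: line >= 5 OR disposition = 'sale' → -2561
call_id=82: line >= 5 OR disposition = 'sale' → -2908
call_id=83: line >= 6 → -1560
call_id=84: line >= 3 → 4650
call_id=85: line >= 4 AND disposition = 'wrong_num' → -1099
call_id=86: line >= 6 → -1326
call_id=87: line >= 4 AND disposition = 'wrong_num' → -263
call_id=88: line >= 5 OR disposition = 'sale' → -2562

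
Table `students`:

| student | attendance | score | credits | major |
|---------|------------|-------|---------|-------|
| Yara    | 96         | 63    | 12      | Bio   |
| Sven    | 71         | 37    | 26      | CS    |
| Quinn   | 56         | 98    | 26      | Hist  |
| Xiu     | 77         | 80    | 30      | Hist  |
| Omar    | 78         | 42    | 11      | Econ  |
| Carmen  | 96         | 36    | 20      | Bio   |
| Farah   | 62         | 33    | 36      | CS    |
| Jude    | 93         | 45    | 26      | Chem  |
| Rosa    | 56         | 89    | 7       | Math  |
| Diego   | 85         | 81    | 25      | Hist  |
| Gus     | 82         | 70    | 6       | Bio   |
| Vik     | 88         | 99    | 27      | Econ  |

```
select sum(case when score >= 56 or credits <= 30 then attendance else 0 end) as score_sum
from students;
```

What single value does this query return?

878

student=Yara: ✓ → 96
student=Sven: ✓ → 71
student=Quinn: ✓ → 56
student=Xiu: ✓ → 77
student=Omar: ✓ → 78
student=Carmen: ✓ → 96
student=Farah: ✗
student=Jude: ✓ → 93
student=Rosa: ✓ → 56
student=Diego: ✓ → 85
student=Gus: ✓ → 82
student=Vik: ✓ → 88
score_sum = 96 + 71 + 56 + 77 + 78 + 96 + 93 + 56 + 85 + 82 + 88 = 878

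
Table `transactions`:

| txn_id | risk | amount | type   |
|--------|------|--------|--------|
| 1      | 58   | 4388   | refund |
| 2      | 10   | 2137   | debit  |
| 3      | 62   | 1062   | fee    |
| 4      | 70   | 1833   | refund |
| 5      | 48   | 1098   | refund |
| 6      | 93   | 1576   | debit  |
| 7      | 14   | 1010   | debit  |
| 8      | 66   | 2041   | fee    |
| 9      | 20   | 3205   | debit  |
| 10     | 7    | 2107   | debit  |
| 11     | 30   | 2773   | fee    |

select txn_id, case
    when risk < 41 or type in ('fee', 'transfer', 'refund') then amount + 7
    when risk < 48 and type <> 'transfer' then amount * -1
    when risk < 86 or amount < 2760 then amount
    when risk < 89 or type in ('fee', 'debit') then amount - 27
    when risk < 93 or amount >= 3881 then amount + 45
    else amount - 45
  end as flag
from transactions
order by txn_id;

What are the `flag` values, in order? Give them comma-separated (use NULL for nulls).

txn_id=1: risk < 41 or type in ('fee', 'transfer', 'refund') → 4395
txn_id=2: risk < 41 or type in ('fee', 'transfer', 'refund') → 2144
txn_id=3: risk < 41 or type in ('fee', 'transfer', 'refund') → 1069
txn_id=4: risk < 41 or type in ('fee', 'transfer', 'refund') → 1840
txn_id=5: risk < 41 or type in ('fee', 'transfer', 'refund') → 1105
txn_id=6: risk < 86 or amount < 2760 → 1576
txn_id=7: risk < 41 or type in ('fee', 'transfer', 'refund') → 1017
txn_id=8: risk < 41 or type in ('fee', 'transfer', 'refund') → 2048
txn_id=9: risk < 41 or type in ('fee', 'transfer', 'refund') → 3212
txn_id=10: risk < 41 or type in ('fee', 'transfer', 'refund') → 2114
txn_id=11: risk < 41 or type in ('fee', 'transfer', 'refund') → 2780

4395, 2144, 1069, 1840, 1105, 1576, 1017, 2048, 3212, 2114, 2780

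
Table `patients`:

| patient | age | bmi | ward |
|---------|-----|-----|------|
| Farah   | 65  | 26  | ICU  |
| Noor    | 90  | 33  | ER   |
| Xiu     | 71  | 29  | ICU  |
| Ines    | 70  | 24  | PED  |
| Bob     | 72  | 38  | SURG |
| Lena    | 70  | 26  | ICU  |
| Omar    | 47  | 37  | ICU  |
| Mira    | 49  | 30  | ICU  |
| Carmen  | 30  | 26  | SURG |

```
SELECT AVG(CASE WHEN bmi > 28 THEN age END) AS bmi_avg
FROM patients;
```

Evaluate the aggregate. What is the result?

65.8

patient=Farah: ✗
patient=Noor: ✓ → 90
patient=Xiu: ✓ → 71
patient=Ines: ✗
patient=Bob: ✓ → 72
patient=Lena: ✗
patient=Omar: ✓ → 47
patient=Mira: ✓ → 49
patient=Carmen: ✗
bmi_avg = (90 + 71 + 72 + 47 + 49) / 5 = 65.8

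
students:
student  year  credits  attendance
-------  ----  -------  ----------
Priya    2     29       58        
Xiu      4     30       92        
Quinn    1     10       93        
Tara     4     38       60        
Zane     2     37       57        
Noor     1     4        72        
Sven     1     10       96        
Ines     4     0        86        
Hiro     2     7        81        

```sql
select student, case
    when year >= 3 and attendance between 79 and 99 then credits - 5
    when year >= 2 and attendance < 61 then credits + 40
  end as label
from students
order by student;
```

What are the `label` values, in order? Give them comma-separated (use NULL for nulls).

NULL, -5, NULL, 69, NULL, NULL, 78, 25, 77

student=Hiro: (no match → NULL) → NULL
student=Ines: year >= 3 and attendance between 79 and 99 → -5
student=Noor: (no match → NULL) → NULL
student=Priya: year >= 2 and attendance < 61 → 69
student=Quinn: (no match → NULL) → NULL
student=Sven: (no match → NULL) → NULL
student=Tara: year >= 2 and attendance < 61 → 78
student=Xiu: year >= 3 and attendance between 79 and 99 → 25
student=Zane: year >= 2 and attendance < 61 → 77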